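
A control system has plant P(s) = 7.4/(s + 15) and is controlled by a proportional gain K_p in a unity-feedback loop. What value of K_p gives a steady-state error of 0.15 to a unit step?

K_p = 11.5

For a type-0 loop with proportional control, e_ss = 1/(1 + K_p·P(0)).
P(0) = 0.4933. Require 1/(1 + K_p·0.4933) = 0.15, so 1 + 0.4933·K_p = 6.667.
K_p = (6.667 − 1)/0.4933 = 11.5.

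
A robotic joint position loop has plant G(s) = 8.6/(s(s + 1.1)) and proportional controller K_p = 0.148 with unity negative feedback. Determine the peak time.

T_p = 3.19 s

Closed-loop characteristic equation: s² + 1.1s + 1.273 = 0, so ω_n = 1.128 rad/s and ζ = 1.1/(2·1.128) = 0.4875.
Damped frequency ω_d = ω_n√(1−ζ²) = 0.985 rad/s, so peak time T_p = π/ω_d = 3.19 s.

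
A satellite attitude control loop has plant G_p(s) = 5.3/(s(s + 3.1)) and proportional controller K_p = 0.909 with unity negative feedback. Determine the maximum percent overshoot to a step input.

4.36%

The closed-loop denominator s² + 3.1s + 4.818 gives ω_n = √4.818 = 2.195 and ζ = 3.1/(2ω_n) = 0.7062.
%OS = 100·exp(−πζ/√(1−ζ²)) = 100·exp(−π·0.7062/√0.5013) = 4.36%.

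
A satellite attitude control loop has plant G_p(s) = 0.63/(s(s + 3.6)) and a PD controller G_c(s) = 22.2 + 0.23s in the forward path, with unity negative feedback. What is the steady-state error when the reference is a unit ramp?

0.257

The loop has one pole at the origin (type 1). Velocity error constant K_v = lim_{s→0} s·G_c(s)G_p(s) = 22.2·0.63/3.6 = 3.885.
Steady-state error to a unit ramp: e_ss = 1/K_v = 0.257.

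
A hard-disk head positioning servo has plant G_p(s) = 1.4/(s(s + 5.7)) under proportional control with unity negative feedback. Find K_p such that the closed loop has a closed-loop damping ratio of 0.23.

Closed-loop characteristic equation: s² + 5.7s + K_p·1.4 = 0.
So ω_n = √(1.4K_p) and 2ζω_n = 5.7, giving ζ = 5.7/(2√(1.4K_p)).
Setting ζ = 0.23: √(1.4K_p) = 5.7/(2·0.23) = 12.39, so K_p = 153.5/1.4 = 110.

K_p = 110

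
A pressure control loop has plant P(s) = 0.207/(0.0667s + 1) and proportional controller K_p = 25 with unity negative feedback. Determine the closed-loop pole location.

s = -92.58

Closed loop: T(s) = K_p·P/(1+K_p·P) = 5.175/(0.0667s + 1 + 5.175), with pole at s = −(1 + 5.175)/0.0667 = −92.58.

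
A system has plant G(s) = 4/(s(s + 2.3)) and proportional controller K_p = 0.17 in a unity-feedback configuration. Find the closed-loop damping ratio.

ζ = 1.39

1 + K_p·G(s) = 0 gives s² + 2.3s + 0.68 = 0.
So ω_n² = 0.68 ⇒ ω_n = 0.8246 rad/s, and ζ = 2.3/(2ω_n) = 1.39.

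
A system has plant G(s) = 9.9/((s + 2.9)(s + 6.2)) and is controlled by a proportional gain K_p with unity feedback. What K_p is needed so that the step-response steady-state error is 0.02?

Steady-state error for a unit step on this type-0 loop is 1/(1 + K_p·G(0)).
G(0) = 0.5506. Require 1/(1 + K_p·0.5506) = 0.02, so 1 + 0.5506·K_p = 50.
K_p = (50 − 1)/0.5506 = 89.

K_p = 89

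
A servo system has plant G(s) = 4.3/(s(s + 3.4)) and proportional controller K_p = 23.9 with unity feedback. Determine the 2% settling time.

T_s ≈ 2.35 s

Closed-loop characteristic equation: s² + 3.4s + 102.8 = 0, so ω_n = 10.14 rad/s and ζ = 3.4/(2·10.14) = 0.1677.
2% settling time T_s ≈ 4/(ζω_n) = 4/1.7 = 2.35 s.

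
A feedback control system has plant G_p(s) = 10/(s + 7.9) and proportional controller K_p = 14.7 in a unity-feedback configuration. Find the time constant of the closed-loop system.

τ = 0.00646 s

Closed-loop transfer function: T(s) = K_p·G_p(s)/(1 + K_p·G_p(s)) = 147/(s + 7.9 + 147) = 147/(s + 154.9).
Time constant τ = 1/154.9 = 0.00646 s.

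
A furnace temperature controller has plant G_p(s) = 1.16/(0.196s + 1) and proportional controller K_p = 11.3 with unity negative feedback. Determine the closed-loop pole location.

Closed loop: T(s) = K_p·G_p/(1+K_p·G_p) = 13.11/(0.196s + 1 + 13.11), with pole at s = −(1 + 13.11)/0.196 = −71.98.

s = -71.98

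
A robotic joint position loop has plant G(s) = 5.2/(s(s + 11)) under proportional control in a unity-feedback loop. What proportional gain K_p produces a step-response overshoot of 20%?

From %OS = 100·exp(−πζ/√(1−ζ²)) = 20%, ζ = −ln(0.2)/√(π²+ln²(0.2)) = 0.4559.
Characteristic equation s² + 11s + 5.2K_p = 0 gives ζ = 11/(2√(5.2K_p)).
Setting ζ = 0.4559: √(5.2K_p) = 11/(2·0.4559) = 12.06, so K_p = 145.5/5.2 = 28.

K_p = 28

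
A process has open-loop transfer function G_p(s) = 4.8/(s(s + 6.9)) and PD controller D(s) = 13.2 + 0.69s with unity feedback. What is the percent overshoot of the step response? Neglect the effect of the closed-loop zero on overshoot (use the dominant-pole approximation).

7.23%

Forward path: (13.2 + 0.69s)·4.8/(s(s+6.9)). The closed-loop characteristic equation is s² + (6.9 + 4.8·0.69)s + 4.8·13.2 = 0.
That is s² + 10.21s + 63.36 = 0, so ω_n = 7.96 rad/s and ζ = 10.21/(2·7.96) = 0.6415.
%OS = 100·exp(−πζ/√(1−ζ²)) = 7.23%.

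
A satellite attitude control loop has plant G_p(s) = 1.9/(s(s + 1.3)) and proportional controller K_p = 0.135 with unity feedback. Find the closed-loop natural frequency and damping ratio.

ω_n = 0.506 rad/s, ζ = 1.28

The closed-loop denominator is s(s+1.3) + 0.135·1.9 = s² + 1.3s + 0.2565.
Matching s² + 2ζω_n s + ω_n²: ω_n = √0.2565 = 0.5065 rad/s and 2ζω_n = 1.3, so ζ = 1.3/(2·0.5065) = 1.28.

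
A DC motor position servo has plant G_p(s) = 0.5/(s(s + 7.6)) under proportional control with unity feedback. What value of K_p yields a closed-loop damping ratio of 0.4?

K_p = 180

Closed-loop characteristic equation: s² + 7.6s + K_p·0.5 = 0.
So ω_n = √(0.5K_p) and 2ζω_n = 7.6, giving ζ = 7.6/(2√(0.5K_p)).
Setting ζ = 0.4: √(0.5K_p) = 7.6/(2·0.4) = 9.5, so K_p = 90.25/0.5 = 180.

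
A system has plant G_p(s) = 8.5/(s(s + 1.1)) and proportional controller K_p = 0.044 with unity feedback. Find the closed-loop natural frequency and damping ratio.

ω_n = 0.612 rad/s, ζ = 0.899

1 + K_p·G_p(s) = 0 gives s² + 1.1s + 0.374 = 0.
Matching s² + 2ζω_n s + ω_n²: ω_n = √0.374 = 0.6116 rad/s and 2ζω_n = 1.1, so ζ = 1.1/(2·0.6116) = 0.899.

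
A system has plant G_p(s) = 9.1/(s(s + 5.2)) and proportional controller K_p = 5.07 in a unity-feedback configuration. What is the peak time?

Closed-loop characteristic equation: s² + 5.2s + 46.14 = 0, so ω_n = 6.792 rad/s and ζ = 5.2/(2·6.792) = 0.3828.
Damped frequency ω_d = ω_n√(1−ζ²) = 6.275 rad/s, so peak time T_p = π/ω_d = 0.501 s.

T_p = 0.501 s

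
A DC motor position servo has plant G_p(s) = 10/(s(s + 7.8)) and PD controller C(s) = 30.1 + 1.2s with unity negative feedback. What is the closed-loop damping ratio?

Forward path: (30.1 + 1.2s)·10/(s(s+7.8)). The closed-loop characteristic equation is s² + (7.8 + 10·1.2)s + 10·30.1 = 0.
That is s² + 19.8s + 301 = 0, so ω_n = 17.35 rad/s and ζ = 19.8/(2·17.35) = 0.5706.

ζ = 0.571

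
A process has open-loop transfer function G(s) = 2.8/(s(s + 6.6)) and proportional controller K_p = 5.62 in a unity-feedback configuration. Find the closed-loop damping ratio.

With unity feedback the closed-loop characteristic equation is s² + 6.6s + 5.62·2.8 = s² + 6.6s + 15.74 = 0.
Matching s² + 2ζω_n s + ω_n²: ω_n = √15.74 = 3.967 rad/s and 2ζω_n = 6.6, so ζ = 6.6/(2·3.967) = 0.832.

ζ = 0.832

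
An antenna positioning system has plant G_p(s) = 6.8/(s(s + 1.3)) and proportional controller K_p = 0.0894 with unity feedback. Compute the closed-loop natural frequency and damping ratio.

The closed-loop denominator is s(s+1.3) + 0.0894·6.8 = s² + 1.3s + 0.6079.
Matching s² + 2ζω_n s + ω_n²: ω_n = √0.6079 = 0.7797 rad/s and 2ζω_n = 1.3, so ζ = 1.3/(2·0.7797) = 0.834.

ω_n = 0.78 rad/s, ζ = 0.834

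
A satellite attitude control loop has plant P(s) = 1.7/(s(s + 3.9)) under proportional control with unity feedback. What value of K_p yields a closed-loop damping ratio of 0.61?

Closed-loop characteristic equation: s² + 3.9s + K_p·1.7 = 0.
So ω_n = √(1.7K_p) and 2ζω_n = 3.9, giving ζ = 3.9/(2√(1.7K_p)).
Setting ζ = 0.61: √(1.7K_p) = 3.9/(2·0.61) = 3.197, so K_p = 10.22/1.7 = 6.01.

K_p = 6.01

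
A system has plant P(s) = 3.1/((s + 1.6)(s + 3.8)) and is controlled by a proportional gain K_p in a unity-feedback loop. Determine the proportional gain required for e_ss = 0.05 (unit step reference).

K_p = 37.3

For a type-0 loop with proportional control, e_ss = 1/(1 + K_p·P(0)).
P(0) = 0.5099. Require 1/(1 + K_p·0.5099) = 0.05, so 1 + 0.5099·K_p = 20.
K_p = (20 − 1)/0.5099 = 37.3.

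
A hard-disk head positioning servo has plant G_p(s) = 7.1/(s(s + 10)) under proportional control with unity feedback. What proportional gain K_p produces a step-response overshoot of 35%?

From %OS = 100·exp(−πζ/√(1−ζ²)) = 35%, ζ = −ln(0.35)/√(π²+ln²(0.35)) = 0.3169.
Characteristic equation s² + 10s + 7.1K_p = 0 gives ζ = 10/(2√(7.1K_p)).
Setting ζ = 0.3169: √(7.1K_p) = 10/(2·0.3169) = 15.78, so K_p = 248.9/7.1 = 35.1.

K_p = 35.1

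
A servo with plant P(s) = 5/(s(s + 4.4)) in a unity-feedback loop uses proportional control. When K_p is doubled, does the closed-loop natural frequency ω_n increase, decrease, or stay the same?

increase

ω_n = √(5·K_p), which grows with K_p.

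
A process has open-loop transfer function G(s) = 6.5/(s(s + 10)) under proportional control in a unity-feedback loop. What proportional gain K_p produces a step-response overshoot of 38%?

From %OS = 100·exp(−πζ/√(1−ζ²)) = 38%, ζ = −ln(0.38)/√(π²+ln²(0.38)) = 0.2943.
Characteristic equation s² + 10s + 6.5K_p = 0 gives ζ = 10/(2√(6.5K_p)).
Setting ζ = 0.2943: √(6.5K_p) = 10/(2·0.2943) = 16.99, so K_p = 288.5/6.5 = 44.4.

K_p = 44.4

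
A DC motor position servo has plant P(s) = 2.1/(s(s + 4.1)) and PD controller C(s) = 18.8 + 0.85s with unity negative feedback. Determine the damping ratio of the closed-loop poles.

Forward path: (18.8 + 0.85s)·2.1/(s(s+4.1)). The closed-loop characteristic equation is s² + (4.1 + 2.1·0.85)s + 2.1·18.8 = 0.
That is s² + 5.885s + 39.48 = 0, so ω_n = 6.283 rad/s and ζ = 5.885/(2·6.283) = 0.4683.

ζ = 0.468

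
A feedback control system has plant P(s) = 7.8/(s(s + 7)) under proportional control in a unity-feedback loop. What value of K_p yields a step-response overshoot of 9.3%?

K_p = 4.32

From %OS = 100·exp(−πζ/√(1−ζ²)) = 9.3%, ζ = −ln(0.093)/√(π²+ln²(0.093)) = 0.6031.
Characteristic equation s² + 7s + 7.8K_p = 0 gives ζ = 7/(2√(7.8K_p)).
Setting ζ = 0.6031: √(7.8K_p) = 7/(2·0.6031) = 5.804, so K_p = 33.68/7.8 = 4.32.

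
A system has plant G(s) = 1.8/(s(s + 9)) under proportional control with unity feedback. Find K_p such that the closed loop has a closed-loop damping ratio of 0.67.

K_p = 25.1

Closed-loop characteristic equation: s² + 9s + K_p·1.8 = 0.
So ω_n = √(1.8K_p) and 2ζω_n = 9, giving ζ = 9/(2√(1.8K_p)).
Setting ζ = 0.67: √(1.8K_p) = 9/(2·0.67) = 6.716, so K_p = 45.11/1.8 = 25.1.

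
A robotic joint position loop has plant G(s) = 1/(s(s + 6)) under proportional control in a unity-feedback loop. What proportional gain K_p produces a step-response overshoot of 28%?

From %OS = 100·exp(−πζ/√(1−ζ²)) = 28%, ζ = −ln(0.28)/√(π²+ln²(0.28)) = 0.3755.
Characteristic equation s² + 6s + 1K_p = 0 gives ζ = 6/(2√(1K_p)).
Setting ζ = 0.3755: √(1K_p) = 6/(2·0.3755) = 7.989, so K_p = 63.82/1 = 63.8.

K_p = 63.8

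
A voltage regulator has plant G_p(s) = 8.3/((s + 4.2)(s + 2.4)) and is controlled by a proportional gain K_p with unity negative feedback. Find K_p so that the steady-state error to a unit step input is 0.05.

K_p = 23.1

The loop is type 0, so e_ss(step) = 1/(1 + K_pos) with K_pos = K_p·G_p(0).
G_p(0) = 0.8234. Require 1/(1 + K_p·0.8234) = 0.05, so 1 + 0.8234·K_p = 20.
K_p = (20 − 1)/0.8234 = 23.1.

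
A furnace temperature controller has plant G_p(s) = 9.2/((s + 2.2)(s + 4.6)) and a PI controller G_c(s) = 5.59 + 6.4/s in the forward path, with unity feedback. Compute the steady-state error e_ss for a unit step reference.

0

The open loop G_c(s)G_p(s) has a pole at the origin (type 1), so the static position error constant is infinite and e_ss = 1/(1+∞) = 0.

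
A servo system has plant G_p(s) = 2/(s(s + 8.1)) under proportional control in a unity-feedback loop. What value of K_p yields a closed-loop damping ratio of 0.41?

K_p = 48.8

Closed-loop characteristic equation: s² + 8.1s + K_p·2 = 0.
So ω_n = √(2K_p) and 2ζω_n = 8.1, giving ζ = 8.1/(2√(2K_p)).
Setting ζ = 0.41: √(2K_p) = 8.1/(2·0.41) = 9.878, so K_p = 97.58/2 = 48.8.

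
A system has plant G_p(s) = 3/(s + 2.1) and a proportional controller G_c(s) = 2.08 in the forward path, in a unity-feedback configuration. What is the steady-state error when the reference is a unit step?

The loop is type 0. Static position error constant K_pos = G_c(0)·G_p(0) = 2.08·1.429 = 2.971.
Steady-state error to a unit step: e_ss = 1/(1+K_pos) = 1/3.971 = 0.252.

0.252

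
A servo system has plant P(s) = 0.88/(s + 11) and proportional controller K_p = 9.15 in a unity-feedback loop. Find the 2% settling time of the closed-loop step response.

T_s ≈ 0.21 s

Closed-loop transfer function: T(s) = K_p·P(s)/(1 + K_p·P(s)) = 8.052/(s + 11 + 8.052) = 8.052/(s + 19.05).
Time constant τ = 1/19.05 = 0.05249 s, so the 2% settling time is about 4τ = 0.21 s.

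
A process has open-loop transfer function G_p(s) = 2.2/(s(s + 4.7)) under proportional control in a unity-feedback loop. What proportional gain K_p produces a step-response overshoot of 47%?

From %OS = 100·exp(−πζ/√(1−ζ²)) = 47%, ζ = −ln(0.47)/√(π²+ln²(0.47)) = 0.2337.
Characteristic equation s² + 4.7s + 2.2K_p = 0 gives ζ = 4.7/(2√(2.2K_p)).
Setting ζ = 0.2337: √(2.2K_p) = 4.7/(2·0.2337) = 10.06, so K_p = 101.1/2.2 = 46.

K_p = 46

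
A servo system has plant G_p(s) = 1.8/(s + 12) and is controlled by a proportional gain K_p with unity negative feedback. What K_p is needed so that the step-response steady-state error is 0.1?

K_p = 60

For a type-0 loop with proportional control, e_ss = 1/(1 + K_p·G_p(0)).
G_p(0) = 0.15. Require 1/(1 + K_p·0.15) = 0.1, so 1 + 0.15·K_p = 10.
K_p = (10 − 1)/0.15 = 60.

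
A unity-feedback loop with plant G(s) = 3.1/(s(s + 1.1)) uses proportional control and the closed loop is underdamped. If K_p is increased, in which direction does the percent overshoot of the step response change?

ζ = 1.1/(2√(3.1K_p)) decreases as K_p grows; lower damping means more overshoot.

increase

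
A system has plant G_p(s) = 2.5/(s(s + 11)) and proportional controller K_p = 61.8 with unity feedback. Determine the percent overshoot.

21.2%

The closed-loop denominator s² + 11s + 154.5 gives ω_n = √154.5 = 12.43 and ζ = 11/(2ω_n) = 0.4425.
%OS = 100·exp(−πζ/√(1−ζ²)) = 100·exp(−π·0.4425/√0.8042) = 21.2%.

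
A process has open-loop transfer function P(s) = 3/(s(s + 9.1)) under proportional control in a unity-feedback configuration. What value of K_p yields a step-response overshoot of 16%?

From %OS = 100·exp(−πζ/√(1−ζ²)) = 16%, ζ = −ln(0.16)/√(π²+ln²(0.16)) = 0.5039.
Characteristic equation s² + 9.1s + 3K_p = 0 gives ζ = 9.1/(2√(3K_p)).
Setting ζ = 0.5039: √(3K_p) = 9.1/(2·0.5039) = 9.03, so K_p = 81.54/3 = 27.2.

K_p = 27.2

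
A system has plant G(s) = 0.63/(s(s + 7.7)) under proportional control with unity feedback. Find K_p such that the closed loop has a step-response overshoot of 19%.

From %OS = 100·exp(−πζ/√(1−ζ²)) = 19%, ζ = −ln(0.19)/√(π²+ln²(0.19)) = 0.4673.
Characteristic equation s² + 7.7s + 0.63K_p = 0 gives ζ = 7.7/(2√(0.63K_p)).
Setting ζ = 0.4673: √(0.63K_p) = 7.7/(2·0.4673) = 8.238, so K_p = 67.86/0.63 = 108.

K_p = 108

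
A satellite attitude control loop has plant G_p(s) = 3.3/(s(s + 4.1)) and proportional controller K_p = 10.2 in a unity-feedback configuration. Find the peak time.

Closed-loop characteristic equation: s² + 4.1s + 33.66 = 0, so ω_n = 5.802 rad/s and ζ = 4.1/(2·5.802) = 0.3533.
Damped frequency ω_d = ω_n√(1−ζ²) = 5.427 rad/s, so peak time T_p = π/ω_d = 0.579 s.

T_p = 0.579 s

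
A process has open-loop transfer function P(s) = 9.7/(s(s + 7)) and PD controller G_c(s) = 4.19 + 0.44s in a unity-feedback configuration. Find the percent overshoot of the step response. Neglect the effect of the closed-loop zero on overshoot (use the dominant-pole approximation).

0.265%

Forward path: (4.19 + 0.44s)·9.7/(s(s+7)). The closed-loop characteristic equation is s² + (7 + 9.7·0.44)s + 9.7·4.19 = 0.
That is s² + 11.27s + 40.64 = 0, so ω_n = 6.375 rad/s and ζ = 11.27/(2·6.375) = 0.8837.
%OS = 100·exp(−πζ/√(1−ζ²)) = 0.265%.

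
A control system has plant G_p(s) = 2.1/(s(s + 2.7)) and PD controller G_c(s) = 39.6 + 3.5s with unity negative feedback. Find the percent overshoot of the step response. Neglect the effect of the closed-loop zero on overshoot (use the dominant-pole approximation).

Forward path: (39.6 + 3.5s)·2.1/(s(s+2.7)). The closed-loop characteristic equation is s² + (2.7 + 2.1·3.5)s + 2.1·39.6 = 0.
That is s² + 10.05s + 83.16 = 0, so ω_n = 9.119 rad/s and ζ = 10.05/(2·9.119) = 0.551.
%OS = 100·exp(−πζ/√(1−ζ²)) = 12.6%.

12.6%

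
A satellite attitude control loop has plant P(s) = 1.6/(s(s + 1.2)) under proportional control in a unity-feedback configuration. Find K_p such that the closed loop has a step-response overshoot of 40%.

From %OS = 100·exp(−πζ/√(1−ζ²)) = 40%, ζ = −ln(0.4)/√(π²+ln²(0.4)) = 0.28.
Characteristic equation s² + 1.2s + 1.6K_p = 0 gives ζ = 1.2/(2√(1.6K_p)).
Setting ζ = 0.28: √(1.6K_p) = 1.2/(2·0.28) = 2.143, so K_p = 4.592/1.6 = 2.87.

K_p = 2.87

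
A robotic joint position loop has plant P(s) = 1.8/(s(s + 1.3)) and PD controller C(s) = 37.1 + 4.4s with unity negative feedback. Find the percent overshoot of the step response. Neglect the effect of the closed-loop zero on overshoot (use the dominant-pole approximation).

Forward path: (37.1 + 4.4s)·1.8/(s(s+1.3)). The closed-loop characteristic equation is s² + (1.3 + 1.8·4.4)s + 1.8·37.1 = 0.
That is s² + 9.22s + 66.78 = 0, so ω_n = 8.172 rad/s and ζ = 9.22/(2·8.172) = 0.5641.
%OS = 100·exp(−πζ/√(1−ζ²)) = 11.7%.

11.7%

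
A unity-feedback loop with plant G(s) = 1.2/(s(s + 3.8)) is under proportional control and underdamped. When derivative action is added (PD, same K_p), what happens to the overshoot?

decrease

The derivative term adds K·K_d to the s-coefficient of the characteristic equation, raising 2ζω_n while ω_n is unchanged; ζ increases, so overshoot decreases.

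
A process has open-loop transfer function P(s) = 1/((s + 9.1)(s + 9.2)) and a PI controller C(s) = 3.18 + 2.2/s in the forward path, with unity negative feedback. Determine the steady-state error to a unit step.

The open loop C(s)P(s) has a pole at the origin (type 1), so the static position error constant is infinite and e_ss = 1/(1+∞) = 0.

0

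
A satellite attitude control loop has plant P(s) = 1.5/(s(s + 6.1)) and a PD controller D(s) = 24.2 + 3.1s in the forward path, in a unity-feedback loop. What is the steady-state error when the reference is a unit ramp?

0.168

The loop has one pole at the origin (type 1). Velocity error constant K_v = lim_{s→0} s·D(s)P(s) = 24.2·1.5/6.1 = 5.951.
Steady-state error to a unit ramp: e_ss = 1/K_v = 0.168.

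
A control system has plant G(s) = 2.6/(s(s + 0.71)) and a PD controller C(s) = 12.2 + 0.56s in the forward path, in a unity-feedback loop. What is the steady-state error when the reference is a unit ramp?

The loop has one pole at the origin (type 1). Velocity error constant K_v = lim_{s→0} s·C(s)G(s) = 12.2·2.6/0.71 = 44.68.
Steady-state error to a unit ramp: e_ss = 1/K_v = 0.0224.

0.0224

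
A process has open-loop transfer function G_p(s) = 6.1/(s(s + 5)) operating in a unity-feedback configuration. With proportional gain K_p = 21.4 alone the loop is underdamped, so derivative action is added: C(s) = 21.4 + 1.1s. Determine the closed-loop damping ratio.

ζ = 0.512

Forward path: (21.4 + 1.1s)·6.1/(s(s+5)). The closed-loop characteristic equation is s² + (5 + 6.1·1.1)s + 6.1·21.4 = 0.
That is s² + 11.71s + 130.5 = 0, so ω_n = 11.43 rad/s and ζ = 11.71/(2·11.43) = 0.5125.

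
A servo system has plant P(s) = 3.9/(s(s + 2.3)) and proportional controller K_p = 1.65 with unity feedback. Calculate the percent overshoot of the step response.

From 1 + K_pP(s) = 0: s² + 2.3s + 6.435 = 0 ⇒ ω_n = 2.537, ζ = 0.4533.
%OS = 100·exp(−πζ/√(1−ζ²)) = 100·exp(−π·0.4533/√0.7945) = 20.2%.

20.2%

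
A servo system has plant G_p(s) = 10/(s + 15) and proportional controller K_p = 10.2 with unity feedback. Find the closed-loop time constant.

Closed-loop transfer function: T(s) = K_p·G_p(s)/(1 + K_p·G_p(s)) = 102/(s + 15 + 102) = 102/(s + 117).
Time constant τ = 1/117 = 0.00855 s.

τ = 0.00855 s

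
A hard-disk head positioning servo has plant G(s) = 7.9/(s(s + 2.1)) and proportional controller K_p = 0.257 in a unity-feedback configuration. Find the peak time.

T_p = 3.26 s

The closed-loop denominator s² + 2.1s + 2.03 gives ω_n = √2.03 = 1.425 and ζ = 2.1/(2ω_n) = 0.7369.
Damped frequency ω_d = ω_n√(1−ζ²) = 0.9632 rad/s, so peak time T_p = π/ω_d = 3.26 s.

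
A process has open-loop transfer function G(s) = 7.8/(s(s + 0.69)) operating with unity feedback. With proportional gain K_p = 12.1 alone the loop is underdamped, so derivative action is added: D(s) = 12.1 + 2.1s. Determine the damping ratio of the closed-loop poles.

Forward path: (12.1 + 2.1s)·7.8/(s(s+0.69)). The closed-loop characteristic equation is s² + (0.69 + 7.8·2.1)s + 7.8·12.1 = 0.
That is s² + 17.07s + 94.38 = 0, so ω_n = 9.715 rad/s and ζ = 17.07/(2·9.715) = 0.8785.

ζ = 0.879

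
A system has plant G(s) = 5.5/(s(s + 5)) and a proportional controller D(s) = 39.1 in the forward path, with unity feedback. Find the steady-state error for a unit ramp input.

The loop has one pole at the origin (type 1). Velocity error constant K_v = lim_{s→0} s·D(s)G(s) = 39.1·5.5/5 = 43.01.
Steady-state error to a unit ramp: e_ss = 1/K_v = 0.0233.

0.0233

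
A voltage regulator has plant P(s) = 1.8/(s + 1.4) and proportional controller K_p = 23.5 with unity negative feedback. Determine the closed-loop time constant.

τ = 0.0229 s

Closed-loop transfer function: T(s) = K_p·P(s)/(1 + K_p·P(s)) = 42.3/(s + 1.4 + 42.3) = 42.3/(s + 43.7).
Time constant τ = 1/43.7 = 0.0229 s.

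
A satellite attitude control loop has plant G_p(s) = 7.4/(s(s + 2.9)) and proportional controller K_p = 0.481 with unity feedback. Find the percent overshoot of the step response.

2.3%

Closed-loop characteristic equation: s² + 2.9s + 3.559 = 0, so ω_n = 1.887 rad/s and ζ = 2.9/(2·1.887) = 0.7686.
%OS = 100·exp(−πζ/√(1−ζ²)) = 100·exp(−π·0.7686/√0.4093) = 2.3%.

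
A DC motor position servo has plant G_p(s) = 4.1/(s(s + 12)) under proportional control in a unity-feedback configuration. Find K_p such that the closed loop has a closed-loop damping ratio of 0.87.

Closed-loop characteristic equation: s² + 12s + K_p·4.1 = 0.
So ω_n = √(4.1K_p) and 2ζω_n = 12, giving ζ = 12/(2√(4.1K_p)).
Setting ζ = 0.87: √(4.1K_p) = 12/(2·0.87) = 6.897, so K_p = 47.56/4.1 = 11.6.

K_p = 11.6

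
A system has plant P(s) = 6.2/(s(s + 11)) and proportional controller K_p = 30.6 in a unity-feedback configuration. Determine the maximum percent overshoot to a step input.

25.5%

From 1 + K_pP(s) = 0: s² + 11s + 189.7 = 0 ⇒ ω_n = 13.77, ζ = 0.3993.
%OS = 100·exp(−πζ/√(1−ζ²)) = 100·exp(−π·0.3993/√0.8406) = 25.5%.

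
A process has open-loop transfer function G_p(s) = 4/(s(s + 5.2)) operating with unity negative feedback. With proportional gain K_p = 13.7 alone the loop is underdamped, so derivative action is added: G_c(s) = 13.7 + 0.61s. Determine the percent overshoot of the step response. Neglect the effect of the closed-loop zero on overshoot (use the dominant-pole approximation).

Forward path: (13.7 + 0.61s)·4/(s(s+5.2)). The closed-loop characteristic equation is s² + (5.2 + 4·0.61)s + 4·13.7 = 0.
That is s² + 7.64s + 54.8 = 0, so ω_n = 7.403 rad/s and ζ = 7.64/(2·7.403) = 0.516.
%OS = 100·exp(−πζ/√(1−ζ²)) = 15.1%.

15.1%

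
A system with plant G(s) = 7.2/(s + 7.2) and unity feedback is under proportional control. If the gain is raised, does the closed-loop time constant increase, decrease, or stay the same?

Closed-loop pole is at s = −(7.2+K_p·7.2); larger K_p moves it further left, so τ = 1/(7.2+K_p·7.2) decreases.

decrease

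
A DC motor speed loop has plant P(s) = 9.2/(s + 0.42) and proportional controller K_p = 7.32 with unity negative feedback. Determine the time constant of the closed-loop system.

τ = 0.0148 s

Closed-loop transfer function: T(s) = K_p·P(s)/(1 + K_p·P(s)) = 67.34/(s + 0.42 + 67.34) = 67.34/(s + 67.76).
Time constant τ = 1/67.76 = 0.0148 s.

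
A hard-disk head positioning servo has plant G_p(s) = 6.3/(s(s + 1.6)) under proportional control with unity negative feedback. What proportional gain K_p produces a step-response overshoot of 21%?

From %OS = 100·exp(−πζ/√(1−ζ²)) = 21%, ζ = −ln(0.21)/√(π²+ln²(0.21)) = 0.4449.
Characteristic equation s² + 1.6s + 6.3K_p = 0 gives ζ = 1.6/(2√(6.3K_p)).
Setting ζ = 0.4449: √(6.3K_p) = 1.6/(2·0.4449) = 1.798, so K_p = 3.233/6.3 = 0.513.

K_p = 0.513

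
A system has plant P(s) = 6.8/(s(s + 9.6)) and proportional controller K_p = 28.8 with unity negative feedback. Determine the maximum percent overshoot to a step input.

31.8%

Closed-loop characteristic equation: s² + 9.6s + 195.8 = 0, so ω_n = 13.99 rad/s and ζ = 9.6/(2·13.99) = 0.343.
%OS = 100·exp(−πζ/√(1−ζ²)) = 100·exp(−π·0.343/√0.8824) = 31.8%.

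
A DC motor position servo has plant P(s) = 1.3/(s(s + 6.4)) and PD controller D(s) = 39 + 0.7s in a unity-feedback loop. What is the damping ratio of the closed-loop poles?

Forward path: (39 + 0.7s)·1.3/(s(s+6.4)). The closed-loop characteristic equation is s² + (6.4 + 1.3·0.7)s + 1.3·39 = 0.
That is s² + 7.31s + 50.7 = 0, so ω_n = 7.12 rad/s and ζ = 7.31/(2·7.12) = 0.5133.

ζ = 0.513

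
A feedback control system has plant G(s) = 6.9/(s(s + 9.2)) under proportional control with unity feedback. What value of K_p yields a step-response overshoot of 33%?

From %OS = 100·exp(−πζ/√(1−ζ²)) = 33%, ζ = −ln(0.33)/√(π²+ln²(0.33)) = 0.3328.
Characteristic equation s² + 9.2s + 6.9K_p = 0 gives ζ = 9.2/(2√(6.9K_p)).
Setting ζ = 0.3328: √(6.9K_p) = 9.2/(2·0.3328) = 13.82, so K_p = 191.1/6.9 = 27.7.

K_p = 27.7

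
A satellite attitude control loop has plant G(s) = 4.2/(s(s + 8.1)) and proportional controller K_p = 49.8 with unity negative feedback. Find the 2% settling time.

T_s ≈ 0.988 s

From 1 + K_pG(s) = 0: s² + 8.1s + 209.2 = 0 ⇒ ω_n = 14.46, ζ = 0.28.
2% settling time T_s ≈ 4/(ζω_n) = 4/4.05 = 0.988 s.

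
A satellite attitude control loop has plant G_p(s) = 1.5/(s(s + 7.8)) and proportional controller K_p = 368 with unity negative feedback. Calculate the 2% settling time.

T_s ≈ 1.03 s

Closed-loop characteristic equation: s² + 7.8s + 552 = 0, so ω_n = 23.49 rad/s and ζ = 7.8/(2·23.49) = 0.166.
2% settling time T_s ≈ 4/(ζω_n) = 4/3.9 = 1.03 s.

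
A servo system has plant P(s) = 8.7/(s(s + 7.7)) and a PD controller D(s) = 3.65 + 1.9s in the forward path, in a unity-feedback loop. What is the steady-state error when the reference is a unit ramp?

0.242

The loop has one pole at the origin (type 1). Velocity error constant K_v = lim_{s→0} s·D(s)P(s) = 3.65·8.7/7.7 = 4.124.
Steady-state error to a unit ramp: e_ss = 1/K_v = 0.242.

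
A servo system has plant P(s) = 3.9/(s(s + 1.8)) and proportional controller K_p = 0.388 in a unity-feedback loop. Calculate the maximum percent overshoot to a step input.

The closed-loop denominator s² + 1.8s + 1.513 gives ω_n = √1.513 = 1.23 and ζ = 1.8/(2ω_n) = 0.7316.
%OS = 100·exp(−πζ/√(1−ζ²)) = 100·exp(−π·0.7316/√0.4647) = 3.43%.

3.43%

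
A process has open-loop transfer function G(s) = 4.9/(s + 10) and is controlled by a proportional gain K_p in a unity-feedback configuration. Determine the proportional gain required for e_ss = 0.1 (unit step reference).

K_p = 18.4

For a type-0 loop with proportional control, e_ss = 1/(1 + K_p·G(0)).
G(0) = 0.49. Require 1/(1 + K_p·0.49) = 0.1, so 1 + 0.49·K_p = 10.
K_p = (10 − 1)/0.49 = 18.4.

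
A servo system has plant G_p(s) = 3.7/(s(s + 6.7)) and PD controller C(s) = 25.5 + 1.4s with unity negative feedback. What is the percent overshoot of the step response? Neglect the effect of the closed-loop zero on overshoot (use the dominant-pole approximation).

8.82%

Forward path: (25.5 + 1.4s)·3.7/(s(s+6.7)). The closed-loop characteristic equation is s² + (6.7 + 3.7·1.4)s + 3.7·25.5 = 0.
That is s² + 11.88s + 94.35 = 0, so ω_n = 9.713 rad/s and ζ = 11.88/(2·9.713) = 0.6115.
%OS = 100·exp(−πζ/√(1−ζ²)) = 8.82%.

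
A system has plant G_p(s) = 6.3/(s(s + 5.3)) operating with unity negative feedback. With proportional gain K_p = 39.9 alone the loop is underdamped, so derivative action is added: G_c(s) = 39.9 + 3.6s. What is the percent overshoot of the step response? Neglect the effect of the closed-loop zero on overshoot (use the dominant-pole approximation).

Forward path: (39.9 + 3.6s)·6.3/(s(s+5.3)). The closed-loop characteristic equation is s² + (5.3 + 6.3·3.6)s + 6.3·39.9 = 0.
That is s² + 27.98s + 251.4 = 0, so ω_n = 15.85 rad/s and ζ = 27.98/(2·15.85) = 0.8824.
%OS = 100·exp(−πζ/√(1−ζ²)) = 0.276%.

0.276%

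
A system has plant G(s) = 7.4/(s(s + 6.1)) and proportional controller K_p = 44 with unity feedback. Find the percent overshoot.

From 1 + K_pG(s) = 0: s² + 6.1s + 325.6 = 0 ⇒ ω_n = 18.04, ζ = 0.169.
%OS = 100·exp(−πζ/√(1−ζ²)) = 100·exp(−π·0.169/√0.9714) = 58.3%.

58.3%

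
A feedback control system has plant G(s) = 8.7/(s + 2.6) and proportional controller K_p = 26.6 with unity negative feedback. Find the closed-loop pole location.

s = -234

Closed-loop transfer function: T(s) = K_p·G(s)/(1 + K_p·G(s)) = 231.4/(s + 2.6 + 231.4) = 231.4/(s + 234).
The closed-loop pole is at s = −234.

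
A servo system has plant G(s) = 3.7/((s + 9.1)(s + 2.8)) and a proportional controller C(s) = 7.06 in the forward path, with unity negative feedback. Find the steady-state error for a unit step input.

The loop is type 0. Static position error constant K_pos = C(0)·G(0) = 7.06·0.1452 = 1.025.
Steady-state error to a unit step: e_ss = 1/(1+K_pos) = 1/2.025 = 0.494.

0.494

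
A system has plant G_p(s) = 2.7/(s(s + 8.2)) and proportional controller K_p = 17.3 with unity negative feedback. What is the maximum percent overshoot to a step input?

9.48%

From 1 + K_pG_p(s) = 0: s² + 8.2s + 46.71 = 0 ⇒ ω_n = 6.834, ζ = 0.5999.
%OS = 100·exp(−πζ/√(1−ζ²)) = 100·exp(−π·0.5999/√0.6401) = 9.48%.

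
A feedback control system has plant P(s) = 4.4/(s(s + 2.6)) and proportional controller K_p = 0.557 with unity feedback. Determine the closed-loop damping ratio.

ζ = 0.83

1 + K_p·P(s) = 0 gives s² + 2.6s + 2.451 = 0.
So ω_n² = 2.451 ⇒ ω_n = 1.566 rad/s, and ζ = 2.6/(2ω_n) = 0.83.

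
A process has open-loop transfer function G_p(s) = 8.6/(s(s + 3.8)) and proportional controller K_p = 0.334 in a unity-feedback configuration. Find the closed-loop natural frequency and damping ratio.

ω_n = 1.69 rad/s, ζ = 1.12

With unity feedback the closed-loop characteristic equation is s² + 3.8s + 0.334·8.6 = s² + 3.8s + 2.872 = 0.
So ω_n² = 2.872 ⇒ ω_n = 1.695 rad/s, and ζ = 3.8/(2ω_n) = 1.12.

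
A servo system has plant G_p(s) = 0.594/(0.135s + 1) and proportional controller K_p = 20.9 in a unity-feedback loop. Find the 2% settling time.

T_s ≈ 0.0403 s

Closed loop: T(s) = K_p·G_p/(1+K_p·G_p) = 12.41/(0.135s + 1 + 12.41), with pole at s = −(1 + 12.41)/0.135 = −99.37.
τ = 1/99.37 = 0.01006 s, so 2% settling time ≈ 4τ = 0.0403 s.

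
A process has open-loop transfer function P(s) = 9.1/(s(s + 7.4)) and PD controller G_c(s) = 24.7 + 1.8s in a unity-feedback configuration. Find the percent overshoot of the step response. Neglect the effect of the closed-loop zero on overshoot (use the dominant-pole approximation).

1.67%

Forward path: (24.7 + 1.8s)·9.1/(s(s+7.4)). The closed-loop characteristic equation is s² + (7.4 + 9.1·1.8)s + 9.1·24.7 = 0.
That is s² + 23.78s + 224.8 = 0, so ω_n = 14.99 rad/s and ζ = 23.78/(2·14.99) = 0.7931.
%OS = 100·exp(−πζ/√(1−ζ²)) = 1.67%.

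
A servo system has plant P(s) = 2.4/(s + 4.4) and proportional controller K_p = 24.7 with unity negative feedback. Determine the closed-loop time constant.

τ = 0.0157 s

Closed-loop transfer function: T(s) = K_p·P(s)/(1 + K_p·P(s)) = 59.28/(s + 4.4 + 59.28) = 59.28/(s + 63.68).
Time constant τ = 1/63.68 = 0.0157 s.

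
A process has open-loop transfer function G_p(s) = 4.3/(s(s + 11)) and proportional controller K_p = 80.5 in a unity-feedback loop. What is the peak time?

T_p = 0.177 s

From 1 + K_pG_p(s) = 0: s² + 11s + 346.1 = 0 ⇒ ω_n = 18.61, ζ = 0.2956.
Damped frequency ω_d = ω_n√(1−ζ²) = 17.77 rad/s, so peak time T_p = π/ω_d = 0.177 s.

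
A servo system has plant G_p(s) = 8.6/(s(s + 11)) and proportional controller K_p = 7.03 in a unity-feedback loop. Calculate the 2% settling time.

T_s ≈ 0.727 s

From 1 + K_pG_p(s) = 0: s² + 11s + 60.46 = 0 ⇒ ω_n = 7.775, ζ = 0.7074.
2% settling time T_s ≈ 4/(ζω_n) = 4/5.5 = 0.727 s.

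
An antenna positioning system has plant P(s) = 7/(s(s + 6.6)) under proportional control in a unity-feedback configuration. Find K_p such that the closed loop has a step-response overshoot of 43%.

K_p = 23.1

From %OS = 100·exp(−πζ/√(1−ζ²)) = 43%, ζ = −ln(0.43)/√(π²+ln²(0.43)) = 0.2594.
Characteristic equation s² + 6.6s + 7K_p = 0 gives ζ = 6.6/(2√(7K_p)).
Setting ζ = 0.2594: √(7K_p) = 6.6/(2·0.2594) = 12.72, so K_p = 161.8/7 = 23.1.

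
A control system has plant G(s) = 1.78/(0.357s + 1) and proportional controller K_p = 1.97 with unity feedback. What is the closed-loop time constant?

τ = 0.0792 s

Closed loop: T(s) = K_p·G/(1+K_p·G) = 3.507/(0.357s + 1 + 3.507), with pole at s = −(1 + 3.507)/0.357 = −12.62.
Closed-loop time constant τ = 1/12.62 = 0.0792 s.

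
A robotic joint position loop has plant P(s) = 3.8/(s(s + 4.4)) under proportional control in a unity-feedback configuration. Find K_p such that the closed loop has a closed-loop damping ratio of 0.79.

Closed-loop characteristic equation: s² + 4.4s + K_p·3.8 = 0.
So ω_n = √(3.8K_p) and 2ζω_n = 4.4, giving ζ = 4.4/(2√(3.8K_p)).
Setting ζ = 0.79: √(3.8K_p) = 4.4/(2·0.79) = 2.785, so K_p = 7.755/3.8 = 2.04.

K_p = 2.04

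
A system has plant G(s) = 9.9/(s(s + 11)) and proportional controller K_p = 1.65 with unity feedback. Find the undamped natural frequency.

ω_n = 4.04 rad/s

1 + K_p·G(s) = 0 gives s² + 11s + 16.34 = 0.
Matching s² + 2ζω_n s + ω_n²: ω_n = √16.34 = 4.042 rad/s and 2ζω_n = 11, so ζ = 11/(2·4.042) = 1.36.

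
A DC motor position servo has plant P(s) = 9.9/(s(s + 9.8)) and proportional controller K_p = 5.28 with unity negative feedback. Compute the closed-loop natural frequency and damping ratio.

ω_n = 7.23 rad/s, ζ = 0.678

The closed-loop denominator is s(s+9.8) + 5.28·9.9 = s² + 9.8s + 52.27.
Matching s² + 2ζω_n s + ω_n²: ω_n = √52.27 = 7.23 rad/s and 2ζω_n = 9.8, so ζ = 9.8/(2·7.23) = 0.678.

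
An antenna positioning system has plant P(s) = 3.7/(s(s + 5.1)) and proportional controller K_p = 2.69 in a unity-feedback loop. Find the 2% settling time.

T_s ≈ 1.57 s

The closed-loop denominator s² + 5.1s + 9.953 gives ω_n = √9.953 = 3.155 and ζ = 5.1/(2ω_n) = 0.8083.
2% settling time T_s ≈ 4/(ζω_n) = 4/2.55 = 1.57 s.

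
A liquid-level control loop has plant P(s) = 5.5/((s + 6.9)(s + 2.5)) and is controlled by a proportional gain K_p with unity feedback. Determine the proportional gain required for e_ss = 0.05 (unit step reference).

For a type-0 loop with proportional control, e_ss = 1/(1 + K_p·P(0)).
P(0) = 0.3188. Require 1/(1 + K_p·0.3188) = 0.05, so 1 + 0.3188·K_p = 20.
K_p = (20 − 1)/0.3188 = 59.6.

K_p = 59.6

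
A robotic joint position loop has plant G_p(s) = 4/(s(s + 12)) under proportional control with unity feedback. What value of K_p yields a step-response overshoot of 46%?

From %OS = 100·exp(−πζ/√(1−ζ²)) = 46%, ζ = −ln(0.46)/√(π²+ln²(0.46)) = 0.24.
Characteristic equation s² + 12s + 4K_p = 0 gives ζ = 12/(2√(4K_p)).
Setting ζ = 0.24: √(4K_p) = 12/(2·0.24) = 25, so K_p = 625.2/4 = 156.

K_p = 156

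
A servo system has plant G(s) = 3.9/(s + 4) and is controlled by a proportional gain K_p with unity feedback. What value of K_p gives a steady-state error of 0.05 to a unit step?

For a type-0 loop with proportional control, e_ss = 1/(1 + K_p·G(0)).
G(0) = 0.975. Require 1/(1 + K_p·0.975) = 0.05, so 1 + 0.975·K_p = 20.
K_p = (20 − 1)/0.975 = 19.5.

K_p = 19.5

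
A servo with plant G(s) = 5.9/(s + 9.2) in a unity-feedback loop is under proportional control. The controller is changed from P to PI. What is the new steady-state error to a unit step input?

0

The integrator makes K_pos = lim_{s→0} C(s)G(s) infinite, so e_ss = 1/(1+K_pos) = 0.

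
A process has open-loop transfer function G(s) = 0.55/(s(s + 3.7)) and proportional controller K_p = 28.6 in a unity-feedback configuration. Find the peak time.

T_p = 0.895 s

The closed-loop denominator s² + 3.7s + 15.73 gives ω_n = √15.73 = 3.966 and ζ = 3.7/(2ω_n) = 0.4665.
Damped frequency ω_d = ω_n√(1−ζ²) = 3.508 rad/s, so peak time T_p = π/ω_d = 0.895 s.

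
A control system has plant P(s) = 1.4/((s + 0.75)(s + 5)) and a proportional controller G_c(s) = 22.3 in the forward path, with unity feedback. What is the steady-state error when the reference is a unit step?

The loop is type 0. Static position error constant K_pos = G_c(0)·P(0) = 22.3·0.3733 = 8.325.
Steady-state error to a unit step: e_ss = 1/(1+K_pos) = 1/9.325 = 0.107.

0.107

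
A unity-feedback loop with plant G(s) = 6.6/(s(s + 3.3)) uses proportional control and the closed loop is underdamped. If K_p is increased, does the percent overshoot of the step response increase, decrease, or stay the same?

increase

ζ = 3.3/(2√(6.6K_p)) decreases as K_p grows; lower damping means more overshoot.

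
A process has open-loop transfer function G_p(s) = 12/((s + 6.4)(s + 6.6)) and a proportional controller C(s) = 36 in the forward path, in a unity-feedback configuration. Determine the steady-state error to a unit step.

0.0891

The loop is type 0. Static position error constant K_pos = C(0)·G_p(0) = 36·0.2841 = 10.23.
Steady-state error to a unit step: e_ss = 1/(1+K_pos) = 1/11.23 = 0.0891.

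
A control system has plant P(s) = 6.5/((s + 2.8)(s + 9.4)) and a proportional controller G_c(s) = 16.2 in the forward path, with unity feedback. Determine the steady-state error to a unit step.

The loop is type 0. Static position error constant K_pos = G_c(0)·P(0) = 16.2·0.247 = 4.001.
Steady-state error to a unit step: e_ss = 1/(1+K_pos) = 1/5.001 = 0.2.

0.2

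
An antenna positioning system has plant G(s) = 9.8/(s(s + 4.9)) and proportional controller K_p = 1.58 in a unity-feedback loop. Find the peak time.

T_p = 1.02 s

The closed-loop denominator s² + 4.9s + 15.48 gives ω_n = √15.48 = 3.935 and ζ = 4.9/(2ω_n) = 0.6226.
Damped frequency ω_d = ω_n√(1−ζ²) = 3.079 rad/s, so peak time T_p = π/ω_d = 1.02 s.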